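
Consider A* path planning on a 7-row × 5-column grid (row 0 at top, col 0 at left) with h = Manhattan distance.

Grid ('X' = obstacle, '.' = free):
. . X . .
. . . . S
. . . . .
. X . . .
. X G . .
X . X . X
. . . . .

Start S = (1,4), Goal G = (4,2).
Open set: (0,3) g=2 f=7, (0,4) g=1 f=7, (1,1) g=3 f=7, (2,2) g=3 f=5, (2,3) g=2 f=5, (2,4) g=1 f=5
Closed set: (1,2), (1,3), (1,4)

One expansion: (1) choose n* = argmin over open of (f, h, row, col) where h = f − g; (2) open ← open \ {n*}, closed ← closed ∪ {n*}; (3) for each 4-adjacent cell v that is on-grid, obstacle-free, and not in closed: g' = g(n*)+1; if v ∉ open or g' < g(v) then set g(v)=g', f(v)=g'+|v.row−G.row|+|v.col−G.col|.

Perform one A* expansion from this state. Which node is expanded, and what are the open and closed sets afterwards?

step 1: expand (2,2) (f=5, h=2) → closed; open now [(0,3) g=2 f=7, (0,4) g=1 f=7, (1,1) g=3 f=7, (2,1) g=4 f=7, (2,3) g=2 f=5, (2,4) g=1 f=5, (3,2) g=4 f=5]

expanded=(2,2); open=[(0,3) g=2 f=7, (0,4) g=1 f=7, (1,1) g=3 f=7, (2,1) g=4 f=7, (2,3) g=2 f=5, (2,4) g=1 f=5, (3,2) g=4 f=5]; closed=[(1,2), (1,3), (1,4), (2,2)]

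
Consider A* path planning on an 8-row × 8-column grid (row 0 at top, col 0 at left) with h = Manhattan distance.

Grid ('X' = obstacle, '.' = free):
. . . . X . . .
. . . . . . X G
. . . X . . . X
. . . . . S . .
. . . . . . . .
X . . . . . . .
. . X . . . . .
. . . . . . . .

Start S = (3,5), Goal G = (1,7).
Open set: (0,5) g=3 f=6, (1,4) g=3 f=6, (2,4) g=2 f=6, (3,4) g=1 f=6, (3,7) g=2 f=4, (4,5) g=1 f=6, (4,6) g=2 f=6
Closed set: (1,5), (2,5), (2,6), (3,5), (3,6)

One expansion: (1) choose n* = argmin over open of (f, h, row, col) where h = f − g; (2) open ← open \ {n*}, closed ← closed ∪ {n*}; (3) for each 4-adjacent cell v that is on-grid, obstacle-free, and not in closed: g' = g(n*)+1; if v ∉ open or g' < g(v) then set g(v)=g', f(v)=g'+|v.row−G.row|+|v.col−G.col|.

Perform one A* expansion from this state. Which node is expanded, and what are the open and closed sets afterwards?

expanded=(3,7); open=[(0,5) g=3 f=6, (1,4) g=3 f=6, (2,4) g=2 f=6, (3,4) g=1 f=6, (4,5) g=1 f=6, (4,6) g=2 f=6, (4,7) g=3 f=6]; closed=[(1,5), (2,5), (2,6), (3,5), (3,6), (3,7)]

step 1: expand (3,7) (f=4, h=2) → closed; open now [(0,5) g=3 f=6, (1,4) g=3 f=6, (2,4) g=2 f=6, (3,4) g=1 f=6, (4,5) g=1 f=6, (4,6) g=2 f=6, (4,7) g=3 f=6]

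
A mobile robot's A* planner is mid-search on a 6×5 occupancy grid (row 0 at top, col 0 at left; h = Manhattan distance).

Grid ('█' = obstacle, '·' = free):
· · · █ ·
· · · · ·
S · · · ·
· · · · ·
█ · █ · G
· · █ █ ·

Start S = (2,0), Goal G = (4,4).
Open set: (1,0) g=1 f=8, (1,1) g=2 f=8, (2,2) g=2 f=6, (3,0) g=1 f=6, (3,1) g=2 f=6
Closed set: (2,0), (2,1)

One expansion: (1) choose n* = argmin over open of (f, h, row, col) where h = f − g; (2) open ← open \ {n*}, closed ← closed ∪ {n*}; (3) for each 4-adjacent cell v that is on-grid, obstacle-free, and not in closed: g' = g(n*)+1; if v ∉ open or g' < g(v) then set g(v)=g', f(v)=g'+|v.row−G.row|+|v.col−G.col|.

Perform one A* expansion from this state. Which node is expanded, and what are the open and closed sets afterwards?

step 1: expand (2,2) (f=6, h=4) → closed; open now [(1,0) g=1 f=8, (1,1) g=2 f=8, (1,2) g=3 f=8, (2,3) g=3 f=6, (3,0) g=1 f=6, (3,1) g=2 f=6, (3,2) g=3 f=6]

expanded=(2,2); open=[(1,0) g=1 f=8, (1,1) g=2 f=8, (1,2) g=3 f=8, (2,3) g=3 f=6, (3,0) g=1 f=6, (3,1) g=2 f=6, (3,2) g=3 f=6]; closed=[(2,0), (2,1), (2,2)]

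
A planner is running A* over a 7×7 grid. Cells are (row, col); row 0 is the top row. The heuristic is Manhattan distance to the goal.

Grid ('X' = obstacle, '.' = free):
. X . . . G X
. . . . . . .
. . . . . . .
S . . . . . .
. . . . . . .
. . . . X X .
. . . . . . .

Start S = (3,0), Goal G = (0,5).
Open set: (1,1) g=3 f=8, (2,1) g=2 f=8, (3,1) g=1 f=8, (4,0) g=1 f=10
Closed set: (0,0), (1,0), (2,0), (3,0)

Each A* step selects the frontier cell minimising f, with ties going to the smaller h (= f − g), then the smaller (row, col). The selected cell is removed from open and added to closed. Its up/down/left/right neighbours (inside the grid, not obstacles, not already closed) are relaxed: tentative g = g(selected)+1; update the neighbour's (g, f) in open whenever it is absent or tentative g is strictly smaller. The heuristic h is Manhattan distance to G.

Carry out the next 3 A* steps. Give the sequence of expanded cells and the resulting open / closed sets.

step 1: expand (1,1) (f=8, h=5) → closed; open now [(1,2) g=4 f=8, (2,1) g=2 f=8, (3,1) g=1 f=8, (4,0) g=1 f=10]
step 2: expand (1,2) (f=8, h=4) → closed; open now [(0,2) g=5 f=8, (1,3) g=5 f=8, (2,1) g=2 f=8, (2,2) g=5 f=10, (3,1) g=1 f=8, (4,0) g=1 f=10]
step 3: expand (0,2) (f=8, h=3) → closed; open now [(0,3) g=6 f=8, (1,3) g=5 f=8, (2,1) g=2 f=8, (2,2) g=5 f=10, (3,1) g=1 f=8, (4,0) g=1 f=10]

order=[(1,1) → (1,2) → (0,2)]; open=[(0,3) g=6 f=8, (1,3) g=5 f=8, (2,1) g=2 f=8, (2,2) g=5 f=10, (3,1) g=1 f=8, (4,0) g=1 f=10]; closed=[(0,0), (0,2), (1,0), (1,1), (1,2), (2,0), (3,0)]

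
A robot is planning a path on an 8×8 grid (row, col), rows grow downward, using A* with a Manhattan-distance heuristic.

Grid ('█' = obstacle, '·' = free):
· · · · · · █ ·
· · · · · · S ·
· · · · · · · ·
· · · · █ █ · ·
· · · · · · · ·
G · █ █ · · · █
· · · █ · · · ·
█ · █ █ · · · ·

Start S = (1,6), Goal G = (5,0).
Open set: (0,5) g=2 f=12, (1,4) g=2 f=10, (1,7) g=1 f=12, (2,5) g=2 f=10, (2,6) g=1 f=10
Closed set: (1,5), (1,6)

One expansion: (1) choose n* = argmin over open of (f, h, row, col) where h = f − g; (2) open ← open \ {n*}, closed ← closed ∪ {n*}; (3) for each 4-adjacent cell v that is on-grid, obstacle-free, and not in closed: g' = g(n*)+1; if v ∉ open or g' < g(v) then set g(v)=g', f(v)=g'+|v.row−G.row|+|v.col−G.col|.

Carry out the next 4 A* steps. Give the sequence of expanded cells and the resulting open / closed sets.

step 1: expand (1,4) (f=10, h=8) → closed; open now [(0,4) g=3 f=12, (0,5) g=2 f=12, (1,3) g=3 f=10, (1,7) g=1 f=12, (2,4) g=3 f=10, (2,5) g=2 f=10, (2,6) g=1 f=10]
step 2: expand (1,3) (f=10, h=7) → closed; open now [(0,3) g=4 f=12, (0,4) g=3 f=12, (0,5) g=2 f=12, (1,2) g=4 f=10, (1,7) g=1 f=12, (2,3) g=4 f=10, (2,4) g=3 f=10, (2,5) g=2 f=10, (2,6) g=1 f=10]
step 3: expand (1,2) (f=10, h=6) → closed; open now [(0,2) g=5 f=12, (0,3) g=4 f=12, (0,4) g=3 f=12, (0,5) g=2 f=12, (1,1) g=5 f=10, (1,7) g=1 f=12, (2,2) g=5 f=10, (2,3) g=4 f=10, (2,4) g=3 f=10, (2,5) g=2 f=10, (2,6) g=1 f=10]
step 4: expand (1,1) (f=10, h=5) → closed; open now [(0,1) g=6 f=12, (0,2) g=5 f=12, (0,3) g=4 f=12, (0,4) g=3 f=12, (0,5) g=2 f=12, (1,0) g=6 f=10, (1,7) g=1 f=12, (2,1) g=6 f=10, (2,2) g=5 f=10, (2,3) g=4 f=10, (2,4) g=3 f=10, (2,5) g=2 f=10, (2,6) g=1 f=10]

order=[(1,4) → (1,3) → (1,2) → (1,1)]; open=[(0,1) g=6 f=12, (0,2) g=5 f=12, (0,3) g=4 f=12, (0,4) g=3 f=12, (0,5) g=2 f=12, (1,0) g=6 f=10, (1,7) g=1 f=12, (2,1) g=6 f=10, (2,2) g=5 f=10, (2,3) g=4 f=10, (2,4) g=3 f=10, (2,5) g=2 f=10, (2,6) g=1 f=10]; closed=[(1,1), (1,2), (1,3), (1,4), (1,5), (1,6)]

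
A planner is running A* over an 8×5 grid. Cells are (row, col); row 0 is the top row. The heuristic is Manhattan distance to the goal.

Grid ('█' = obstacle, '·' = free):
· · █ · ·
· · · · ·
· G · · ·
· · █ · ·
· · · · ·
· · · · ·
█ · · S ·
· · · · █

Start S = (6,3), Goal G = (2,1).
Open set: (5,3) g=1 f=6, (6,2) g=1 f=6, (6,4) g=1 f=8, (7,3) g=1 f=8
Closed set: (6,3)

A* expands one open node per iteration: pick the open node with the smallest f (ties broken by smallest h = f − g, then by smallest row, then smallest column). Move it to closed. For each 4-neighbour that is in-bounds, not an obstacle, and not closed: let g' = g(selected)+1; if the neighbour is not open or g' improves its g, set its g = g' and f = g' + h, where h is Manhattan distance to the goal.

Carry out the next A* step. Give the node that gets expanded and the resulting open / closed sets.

step 1: expand (5,3) (f=6, h=5) → closed; open now [(4,3) g=2 f=6, (5,2) g=2 f=6, (5,4) g=2 f=8, (6,2) g=1 f=6, (6,4) g=1 f=8, (7,3) g=1 f=8]

expanded=(5,3); open=[(4,3) g=2 f=6, (5,2) g=2 f=6, (5,4) g=2 f=8, (6,2) g=1 f=6, (6,4) g=1 f=8, (7,3) g=1 f=8]; closed=[(5,3), (6,3)]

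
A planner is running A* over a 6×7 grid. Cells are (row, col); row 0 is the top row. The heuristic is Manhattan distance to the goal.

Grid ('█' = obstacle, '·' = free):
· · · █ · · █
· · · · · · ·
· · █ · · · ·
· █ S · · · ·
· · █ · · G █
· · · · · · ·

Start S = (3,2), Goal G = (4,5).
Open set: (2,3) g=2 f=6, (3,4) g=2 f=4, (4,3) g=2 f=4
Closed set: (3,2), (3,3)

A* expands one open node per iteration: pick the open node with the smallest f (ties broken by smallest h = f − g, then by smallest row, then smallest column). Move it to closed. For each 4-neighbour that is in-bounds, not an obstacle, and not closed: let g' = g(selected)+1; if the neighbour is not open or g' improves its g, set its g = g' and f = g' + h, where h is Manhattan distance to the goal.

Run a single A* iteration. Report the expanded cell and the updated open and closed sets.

step 1: expand (3,4) (f=4, h=2) → closed; open now [(2,3) g=2 f=6, (2,4) g=3 f=6, (3,5) g=3 f=4, (4,3) g=2 f=4, (4,4) g=3 f=4]

expanded=(3,4); open=[(2,3) g=2 f=6, (2,4) g=3 f=6, (3,5) g=3 f=4, (4,3) g=2 f=4, (4,4) g=3 f=4]; closed=[(3,2), (3,3), (3,4)]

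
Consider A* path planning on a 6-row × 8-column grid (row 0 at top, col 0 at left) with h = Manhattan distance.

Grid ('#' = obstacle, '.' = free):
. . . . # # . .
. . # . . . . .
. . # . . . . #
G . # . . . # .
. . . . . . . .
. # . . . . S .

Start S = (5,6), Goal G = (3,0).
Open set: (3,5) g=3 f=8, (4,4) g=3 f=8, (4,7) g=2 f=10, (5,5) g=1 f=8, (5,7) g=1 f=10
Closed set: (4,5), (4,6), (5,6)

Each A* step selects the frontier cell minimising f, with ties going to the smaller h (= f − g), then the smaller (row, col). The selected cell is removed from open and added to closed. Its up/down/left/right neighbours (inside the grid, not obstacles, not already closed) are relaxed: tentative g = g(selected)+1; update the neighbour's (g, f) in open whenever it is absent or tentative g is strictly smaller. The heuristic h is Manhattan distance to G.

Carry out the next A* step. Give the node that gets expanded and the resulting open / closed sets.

expanded=(3,5); open=[(2,5) g=4 f=10, (3,4) g=4 f=8, (4,4) g=3 f=8, (4,7) g=2 f=10, (5,5) g=1 f=8, (5,7) g=1 f=10]; closed=[(3,5), (4,5), (4,6), (5,6)]

step 1: expand (3,5) (f=8, h=5) → closed; open now [(2,5) g=4 f=10, (3,4) g=4 f=8, (4,4) g=3 f=8, (4,7) g=2 f=10, (5,5) g=1 f=8, (5,7) g=1 f=10]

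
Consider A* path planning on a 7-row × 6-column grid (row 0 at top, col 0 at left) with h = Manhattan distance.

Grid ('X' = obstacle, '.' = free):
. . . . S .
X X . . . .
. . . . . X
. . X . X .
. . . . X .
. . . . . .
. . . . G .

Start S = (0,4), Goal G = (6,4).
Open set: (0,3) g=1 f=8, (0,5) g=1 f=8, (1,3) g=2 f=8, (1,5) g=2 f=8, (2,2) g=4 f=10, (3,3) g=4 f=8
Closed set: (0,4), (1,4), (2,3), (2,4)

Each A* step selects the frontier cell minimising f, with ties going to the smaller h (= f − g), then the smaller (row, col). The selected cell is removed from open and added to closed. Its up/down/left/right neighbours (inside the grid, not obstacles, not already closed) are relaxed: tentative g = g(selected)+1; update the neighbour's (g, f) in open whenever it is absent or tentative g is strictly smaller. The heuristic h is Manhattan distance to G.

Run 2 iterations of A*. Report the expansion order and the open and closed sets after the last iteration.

order=[(3,3) → (4,3)]; open=[(0,3) g=1 f=8, (0,5) g=1 f=8, (1,3) g=2 f=8, (1,5) g=2 f=8, (2,2) g=4 f=10, (4,2) g=6 f=10, (5,3) g=6 f=8]; closed=[(0,4), (1,4), (2,3), (2,4), (3,3), (4,3)]

step 1: expand (3,3) (f=8, h=4) → closed; open now [(0,3) g=1 f=8, (0,5) g=1 f=8, (1,3) g=2 f=8, (1,5) g=2 f=8, (2,2) g=4 f=10, (4,3) g=5 f=8]
step 2: expand (4,3) (f=8, h=3) → closed; open now [(0,3) g=1 f=8, (0,5) g=1 f=8, (1,3) g=2 f=8, (1,5) g=2 f=8, (2,2) g=4 f=10, (4,2) g=6 f=10, (5,3) g=6 f=8]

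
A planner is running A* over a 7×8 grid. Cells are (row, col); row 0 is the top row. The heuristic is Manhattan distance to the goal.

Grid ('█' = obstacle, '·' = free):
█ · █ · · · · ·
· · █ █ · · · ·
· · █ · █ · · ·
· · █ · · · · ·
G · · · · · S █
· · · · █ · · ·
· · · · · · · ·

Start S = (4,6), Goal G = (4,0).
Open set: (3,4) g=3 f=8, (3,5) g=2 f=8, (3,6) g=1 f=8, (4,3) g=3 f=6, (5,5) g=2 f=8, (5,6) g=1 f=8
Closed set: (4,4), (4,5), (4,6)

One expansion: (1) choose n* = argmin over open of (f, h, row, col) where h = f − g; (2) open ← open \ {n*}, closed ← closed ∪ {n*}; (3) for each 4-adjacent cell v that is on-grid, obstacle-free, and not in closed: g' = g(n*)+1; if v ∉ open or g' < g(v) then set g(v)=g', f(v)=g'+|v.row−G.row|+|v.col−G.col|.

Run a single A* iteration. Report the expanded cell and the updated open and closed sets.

expanded=(4,3); open=[(3,3) g=4 f=8, (3,4) g=3 f=8, (3,5) g=2 f=8, (3,6) g=1 f=8, (4,2) g=4 f=6, (5,3) g=4 f=8, (5,5) g=2 f=8, (5,6) g=1 f=8]; closed=[(4,3), (4,4), (4,5), (4,6)]

step 1: expand (4,3) (f=6, h=3) → closed; open now [(3,3) g=4 f=8, (3,4) g=3 f=8, (3,5) g=2 f=8, (3,6) g=1 f=8, (4,2) g=4 f=6, (5,3) g=4 f=8, (5,5) g=2 f=8, (5,6) g=1 f=8]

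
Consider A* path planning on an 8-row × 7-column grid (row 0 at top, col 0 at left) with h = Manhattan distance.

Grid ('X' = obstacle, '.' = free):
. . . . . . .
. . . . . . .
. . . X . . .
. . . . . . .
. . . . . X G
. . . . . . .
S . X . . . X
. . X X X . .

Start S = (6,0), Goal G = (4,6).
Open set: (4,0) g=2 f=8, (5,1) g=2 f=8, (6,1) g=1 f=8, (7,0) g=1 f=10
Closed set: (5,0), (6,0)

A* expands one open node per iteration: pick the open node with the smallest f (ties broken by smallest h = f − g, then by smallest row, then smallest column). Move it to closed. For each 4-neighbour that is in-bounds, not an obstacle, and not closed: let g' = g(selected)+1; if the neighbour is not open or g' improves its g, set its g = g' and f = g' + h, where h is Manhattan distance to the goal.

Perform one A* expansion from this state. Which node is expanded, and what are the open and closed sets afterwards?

expanded=(4,0); open=[(3,0) g=3 f=10, (4,1) g=3 f=8, (5,1) g=2 f=8, (6,1) g=1 f=8, (7,0) g=1 f=10]; closed=[(4,0), (5,0), (6,0)]

step 1: expand (4,0) (f=8, h=6) → closed; open now [(3,0) g=3 f=10, (4,1) g=3 f=8, (5,1) g=2 f=8, (6,1) g=1 f=8, (7,0) g=1 f=10]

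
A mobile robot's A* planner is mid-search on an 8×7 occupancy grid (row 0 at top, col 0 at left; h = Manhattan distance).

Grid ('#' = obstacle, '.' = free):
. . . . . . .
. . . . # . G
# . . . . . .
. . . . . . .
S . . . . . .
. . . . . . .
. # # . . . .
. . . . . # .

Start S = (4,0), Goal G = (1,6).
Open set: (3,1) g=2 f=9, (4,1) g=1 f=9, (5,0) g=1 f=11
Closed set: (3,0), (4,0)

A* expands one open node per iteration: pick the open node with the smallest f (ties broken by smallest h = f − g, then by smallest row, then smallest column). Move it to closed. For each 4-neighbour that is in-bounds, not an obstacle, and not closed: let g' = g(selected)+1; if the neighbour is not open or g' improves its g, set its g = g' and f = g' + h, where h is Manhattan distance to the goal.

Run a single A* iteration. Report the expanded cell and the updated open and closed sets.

step 1: expand (3,1) (f=9, h=7) → closed; open now [(2,1) g=3 f=9, (3,2) g=3 f=9, (4,1) g=1 f=9, (5,0) g=1 f=11]

expanded=(3,1); open=[(2,1) g=3 f=9, (3,2) g=3 f=9, (4,1) g=1 f=9, (5,0) g=1 f=11]; closed=[(3,0), (3,1), (4,0)]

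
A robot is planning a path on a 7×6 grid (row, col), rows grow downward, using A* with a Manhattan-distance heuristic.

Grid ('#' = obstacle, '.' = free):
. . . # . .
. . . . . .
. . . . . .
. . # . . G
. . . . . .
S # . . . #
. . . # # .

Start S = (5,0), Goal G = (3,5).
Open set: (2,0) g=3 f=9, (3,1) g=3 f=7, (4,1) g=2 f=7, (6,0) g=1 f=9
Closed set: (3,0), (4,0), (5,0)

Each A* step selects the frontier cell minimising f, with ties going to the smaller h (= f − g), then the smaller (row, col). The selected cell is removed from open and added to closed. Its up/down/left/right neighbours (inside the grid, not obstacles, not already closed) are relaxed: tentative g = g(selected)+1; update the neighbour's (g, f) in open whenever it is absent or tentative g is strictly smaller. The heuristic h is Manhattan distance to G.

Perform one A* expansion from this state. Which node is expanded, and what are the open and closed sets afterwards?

step 1: expand (3,1) (f=7, h=4) → closed; open now [(2,0) g=3 f=9, (2,1) g=4 f=9, (4,1) g=2 f=7, (6,0) g=1 f=9]

expanded=(3,1); open=[(2,0) g=3 f=9, (2,1) g=4 f=9, (4,1) g=2 f=7, (6,0) g=1 f=9]; closed=[(3,0), (3,1), (4,0), (5,0)]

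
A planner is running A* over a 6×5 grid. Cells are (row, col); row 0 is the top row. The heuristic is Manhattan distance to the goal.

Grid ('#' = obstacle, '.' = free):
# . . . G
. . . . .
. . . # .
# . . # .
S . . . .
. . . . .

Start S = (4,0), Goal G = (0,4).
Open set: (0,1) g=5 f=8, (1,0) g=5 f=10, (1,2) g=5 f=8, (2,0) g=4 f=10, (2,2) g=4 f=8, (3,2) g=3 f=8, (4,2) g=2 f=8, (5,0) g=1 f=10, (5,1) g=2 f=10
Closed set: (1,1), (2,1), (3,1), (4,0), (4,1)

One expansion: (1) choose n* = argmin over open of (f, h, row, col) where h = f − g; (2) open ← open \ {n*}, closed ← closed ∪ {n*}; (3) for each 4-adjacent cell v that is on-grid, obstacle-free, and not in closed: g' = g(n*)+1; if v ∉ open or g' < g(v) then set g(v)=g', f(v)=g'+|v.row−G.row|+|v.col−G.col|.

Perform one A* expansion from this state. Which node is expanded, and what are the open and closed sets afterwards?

expanded=(0,1); open=[(0,2) g=6 f=8, (1,0) g=5 f=10, (1,2) g=5 f=8, (2,0) g=4 f=10, (2,2) g=4 f=8, (3,2) g=3 f=8, (4,2) g=2 f=8, (5,0) g=1 f=10, (5,1) g=2 f=10]; closed=[(0,1), (1,1), (2,1), (3,1), (4,0), (4,1)]

step 1: expand (0,1) (f=8, h=3) → closed; open now [(0,2) g=6 f=8, (1,0) g=5 f=10, (1,2) g=5 f=8, (2,0) g=4 f=10, (2,2) g=4 f=8, (3,2) g=3 f=8, (4,2) g=2 f=8, (5,0) g=1 f=10, (5,1) g=2 f=10]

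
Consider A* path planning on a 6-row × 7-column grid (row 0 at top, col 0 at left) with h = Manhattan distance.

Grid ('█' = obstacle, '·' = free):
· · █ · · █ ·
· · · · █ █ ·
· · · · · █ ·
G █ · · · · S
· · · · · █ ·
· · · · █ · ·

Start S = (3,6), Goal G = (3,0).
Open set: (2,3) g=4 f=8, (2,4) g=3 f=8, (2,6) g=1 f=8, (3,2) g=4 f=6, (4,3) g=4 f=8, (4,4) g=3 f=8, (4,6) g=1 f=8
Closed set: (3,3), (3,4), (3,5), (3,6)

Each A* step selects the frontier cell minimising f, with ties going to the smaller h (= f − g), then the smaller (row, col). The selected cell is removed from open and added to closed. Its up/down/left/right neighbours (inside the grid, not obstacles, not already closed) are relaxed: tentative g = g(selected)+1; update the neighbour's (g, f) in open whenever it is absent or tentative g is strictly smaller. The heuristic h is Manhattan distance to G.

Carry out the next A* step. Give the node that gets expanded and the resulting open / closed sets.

step 1: expand (3,2) (f=6, h=2) → closed; open now [(2,2) g=5 f=8, (2,3) g=4 f=8, (2,4) g=3 f=8, (2,6) g=1 f=8, (4,2) g=5 f=8, (4,3) g=4 f=8, (4,4) g=3 f=8, (4,6) g=1 f=8]

expanded=(3,2); open=[(2,2) g=5 f=8, (2,3) g=4 f=8, (2,4) g=3 f=8, (2,6) g=1 f=8, (4,2) g=5 f=8, (4,3) g=4 f=8, (4,4) g=3 f=8, (4,6) g=1 f=8]; closed=[(3,2), (3,3), (3,4), (3,5), (3,6)]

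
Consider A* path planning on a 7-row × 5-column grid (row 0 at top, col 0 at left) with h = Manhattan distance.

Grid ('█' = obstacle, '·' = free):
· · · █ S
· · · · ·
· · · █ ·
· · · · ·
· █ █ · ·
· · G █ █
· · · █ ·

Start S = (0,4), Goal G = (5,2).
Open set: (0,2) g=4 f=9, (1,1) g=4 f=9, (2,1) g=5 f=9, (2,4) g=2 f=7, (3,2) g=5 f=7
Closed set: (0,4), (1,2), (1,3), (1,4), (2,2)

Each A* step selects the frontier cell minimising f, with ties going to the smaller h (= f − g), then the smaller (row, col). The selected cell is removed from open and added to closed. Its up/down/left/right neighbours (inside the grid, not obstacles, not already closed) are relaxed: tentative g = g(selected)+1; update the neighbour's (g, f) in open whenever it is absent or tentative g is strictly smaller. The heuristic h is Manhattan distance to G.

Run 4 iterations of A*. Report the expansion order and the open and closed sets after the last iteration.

step 1: expand (3,2) (f=7, h=2) → closed; open now [(0,2) g=4 f=9, (1,1) g=4 f=9, (2,1) g=5 f=9, (2,4) g=2 f=7, (3,1) g=6 f=9, (3,3) g=6 f=9]
step 2: expand (2,4) (f=7, h=5) → closed; open now [(0,2) g=4 f=9, (1,1) g=4 f=9, (2,1) g=5 f=9, (3,1) g=6 f=9, (3,3) g=6 f=9, (3,4) g=3 f=7]
step 3: expand (3,4) (f=7, h=4) → closed; open now [(0,2) g=4 f=9, (1,1) g=4 f=9, (2,1) g=5 f=9, (3,1) g=6 f=9, (3,3) g=4 f=7, (4,4) g=4 f=7]
step 4: expand (3,3) (f=7, h=3) → closed; open now [(0,2) g=4 f=9, (1,1) g=4 f=9, (2,1) g=5 f=9, (3,1) g=6 f=9, (4,3) g=5 f=7, (4,4) g=4 f=7]

order=[(3,2) → (2,4) → (3,4) → (3,3)]; open=[(0,2) g=4 f=9, (1,1) g=4 f=9, (2,1) g=5 f=9, (3,1) g=6 f=9, (4,3) g=5 f=7, (4,4) g=4 f=7]; closed=[(0,4), (1,2), (1,3), (1,4), (2,2), (2,4), (3,2), (3,3), (3,4)]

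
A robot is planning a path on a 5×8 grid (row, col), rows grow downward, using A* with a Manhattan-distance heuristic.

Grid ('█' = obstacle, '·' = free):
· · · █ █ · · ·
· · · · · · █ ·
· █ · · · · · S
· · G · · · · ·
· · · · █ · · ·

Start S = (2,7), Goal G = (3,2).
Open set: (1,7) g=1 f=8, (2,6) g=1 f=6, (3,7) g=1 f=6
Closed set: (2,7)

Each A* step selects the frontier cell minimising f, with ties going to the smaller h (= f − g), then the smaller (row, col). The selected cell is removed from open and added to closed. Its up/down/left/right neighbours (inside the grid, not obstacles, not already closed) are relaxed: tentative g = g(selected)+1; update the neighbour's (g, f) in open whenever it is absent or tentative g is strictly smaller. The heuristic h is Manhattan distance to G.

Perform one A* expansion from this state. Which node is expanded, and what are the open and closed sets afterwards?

expanded=(2,6); open=[(1,7) g=1 f=8, (2,5) g=2 f=6, (3,6) g=2 f=6, (3,7) g=1 f=6]; closed=[(2,6), (2,7)]

step 1: expand (2,6) (f=6, h=5) → closed; open now [(1,7) g=1 f=8, (2,5) g=2 f=6, (3,6) g=2 f=6, (3,7) g=1 f=6]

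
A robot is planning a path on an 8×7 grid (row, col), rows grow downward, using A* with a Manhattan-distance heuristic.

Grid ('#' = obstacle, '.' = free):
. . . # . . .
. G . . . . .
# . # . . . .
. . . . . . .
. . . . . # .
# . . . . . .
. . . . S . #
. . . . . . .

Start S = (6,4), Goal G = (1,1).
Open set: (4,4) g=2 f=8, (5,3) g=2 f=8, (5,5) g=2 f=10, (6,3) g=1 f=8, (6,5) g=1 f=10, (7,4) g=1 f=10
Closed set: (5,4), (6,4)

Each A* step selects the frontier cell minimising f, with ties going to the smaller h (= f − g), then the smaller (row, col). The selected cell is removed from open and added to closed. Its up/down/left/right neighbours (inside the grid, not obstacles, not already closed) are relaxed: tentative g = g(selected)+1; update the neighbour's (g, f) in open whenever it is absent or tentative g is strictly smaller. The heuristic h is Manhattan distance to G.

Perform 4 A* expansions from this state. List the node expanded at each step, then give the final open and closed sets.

step 1: expand (4,4) (f=8, h=6) → closed; open now [(3,4) g=3 f=8, (4,3) g=3 f=8, (5,3) g=2 f=8, (5,5) g=2 f=10, (6,3) g=1 f=8, (6,5) g=1 f=10, (7,4) g=1 f=10]
step 2: expand (3,4) (f=8, h=5) → closed; open now [(2,4) g=4 f=8, (3,3) g=4 f=8, (3,5) g=4 f=10, (4,3) g=3 f=8, (5,3) g=2 f=8, (5,5) g=2 f=10, (6,3) g=1 f=8, (6,5) g=1 f=10, (7,4) g=1 f=10]
step 3: expand (2,4) (f=8, h=4) → closed; open now [(1,4) g=5 f=8, (2,3) g=5 f=8, (2,5) g=5 f=10, (3,3) g=4 f=8, (3,5) g=4 f=10, (4,3) g=3 f=8, (5,3) g=2 f=8, (5,5) g=2 f=10, (6,3) g=1 f=8, (6,5) g=1 f=10, (7,4) g=1 f=10]
step 4: expand (1,4) (f=8, h=3) → closed; open now [(0,4) g=6 f=10, (1,3) g=6 f=8, (1,5) g=6 f=10, (2,3) g=5 f=8, (2,5) g=5 f=10, (3,3) g=4 f=8, (3,5) g=4 f=10, (4,3) g=3 f=8, (5,3) g=2 f=8, (5,5) g=2 f=10, (6,3) g=1 f=8, (6,5) g=1 f=10, (7,4) g=1 f=10]

order=[(4,4) → (3,4) → (2,4) → (1,4)]; open=[(0,4) g=6 f=10, (1,3) g=6 f=8, (1,5) g=6 f=10, (2,3) g=5 f=8, (2,5) g=5 f=10, (3,3) g=4 f=8, (3,5) g=4 f=10, (4,3) g=3 f=8, (5,3) g=2 f=8, (5,5) g=2 f=10, (6,3) g=1 f=8, (6,5) g=1 f=10, (7,4) g=1 f=10]; closed=[(1,4), (2,4), (3,4), (4,4), (5,4), (6,4)]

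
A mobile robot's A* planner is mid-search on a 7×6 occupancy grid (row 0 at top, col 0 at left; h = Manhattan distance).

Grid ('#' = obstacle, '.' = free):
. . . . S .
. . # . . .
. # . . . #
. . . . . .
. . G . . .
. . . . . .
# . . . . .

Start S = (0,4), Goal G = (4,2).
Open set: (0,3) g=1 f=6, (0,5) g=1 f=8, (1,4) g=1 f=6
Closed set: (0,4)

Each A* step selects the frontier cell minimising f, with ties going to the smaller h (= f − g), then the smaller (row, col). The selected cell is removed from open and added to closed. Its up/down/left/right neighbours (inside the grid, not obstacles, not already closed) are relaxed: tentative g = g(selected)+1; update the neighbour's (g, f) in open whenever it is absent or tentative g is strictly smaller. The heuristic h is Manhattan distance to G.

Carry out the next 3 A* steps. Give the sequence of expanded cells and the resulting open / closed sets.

step 1: expand (0,3) (f=6, h=5) → closed; open now [(0,2) g=2 f=6, (0,5) g=1 f=8, (1,3) g=2 f=6, (1,4) g=1 f=6]
step 2: expand (0,2) (f=6, h=4) → closed; open now [(0,1) g=3 f=8, (0,5) g=1 f=8, (1,3) g=2 f=6, (1,4) g=1 f=6]
step 3: expand (1,3) (f=6, h=4) → closed; open now [(0,1) g=3 f=8, (0,5) g=1 f=8, (1,4) g=1 f=6, (2,3) g=3 f=6]

order=[(0,3) → (0,2) → (1,3)]; open=[(0,1) g=3 f=8, (0,5) g=1 f=8, (1,4) g=1 f=6, (2,3) g=3 f=6]; closed=[(0,2), (0,3), (0,4), (1,3)]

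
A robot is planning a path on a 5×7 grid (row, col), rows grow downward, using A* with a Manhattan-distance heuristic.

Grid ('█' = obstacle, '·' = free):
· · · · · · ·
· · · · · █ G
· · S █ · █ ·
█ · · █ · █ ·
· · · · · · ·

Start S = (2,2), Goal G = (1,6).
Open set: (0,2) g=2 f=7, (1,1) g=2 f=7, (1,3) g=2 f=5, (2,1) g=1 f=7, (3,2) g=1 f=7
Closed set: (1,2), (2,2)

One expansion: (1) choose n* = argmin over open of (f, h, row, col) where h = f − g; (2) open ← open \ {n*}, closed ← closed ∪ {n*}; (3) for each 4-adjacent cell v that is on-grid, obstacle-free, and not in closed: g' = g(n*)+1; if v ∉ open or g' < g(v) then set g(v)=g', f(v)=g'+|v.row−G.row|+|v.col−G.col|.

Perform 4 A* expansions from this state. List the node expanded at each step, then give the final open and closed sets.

order=[(1,3) → (1,4) → (0,4) → (0,5)]; open=[(0,2) g=2 f=7, (0,3) g=3 f=7, (0,6) g=6 f=7, (1,1) g=2 f=7, (2,1) g=1 f=7, (2,4) g=4 f=7, (3,2) g=1 f=7]; closed=[(0,4), (0,5), (1,2), (1,3), (1,4), (2,2)]

step 1: expand (1,3) (f=5, h=3) → closed; open now [(0,2) g=2 f=7, (0,3) g=3 f=7, (1,1) g=2 f=7, (1,4) g=3 f=5, (2,1) g=1 f=7, (3,2) g=1 f=7]
step 2: expand (1,4) (f=5, h=2) → closed; open now [(0,2) g=2 f=7, (0,3) g=3 f=7, (0,4) g=4 f=7, (1,1) g=2 f=7, (2,1) g=1 f=7, (2,4) g=4 f=7, (3,2) g=1 f=7]
step 3: expand (0,4) (f=7, h=3) → closed; open now [(0,2) g=2 f=7, (0,3) g=3 f=7, (0,5) g=5 f=7, (1,1) g=2 f=7, (2,1) g=1 f=7, (2,4) g=4 f=7, (3,2) g=1 f=7]
step 4: expand (0,5) (f=7, h=2) → closed; open now [(0,2) g=2 f=7, (0,3) g=3 f=7, (0,6) g=6 f=7, (1,1) g=2 f=7, (2,1) g=1 f=7, (2,4) g=4 f=7, (3,2) g=1 f=7]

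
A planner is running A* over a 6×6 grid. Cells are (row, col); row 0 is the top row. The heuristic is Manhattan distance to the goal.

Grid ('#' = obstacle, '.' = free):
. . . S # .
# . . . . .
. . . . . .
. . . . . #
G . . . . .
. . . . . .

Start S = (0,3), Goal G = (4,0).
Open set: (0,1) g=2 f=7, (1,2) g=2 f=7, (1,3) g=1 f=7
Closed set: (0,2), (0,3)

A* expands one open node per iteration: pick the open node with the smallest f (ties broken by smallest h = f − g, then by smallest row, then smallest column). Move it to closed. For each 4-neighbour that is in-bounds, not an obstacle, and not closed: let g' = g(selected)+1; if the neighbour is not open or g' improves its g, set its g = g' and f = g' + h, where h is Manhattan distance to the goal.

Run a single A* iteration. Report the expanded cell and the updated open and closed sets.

step 1: expand (0,1) (f=7, h=5) → closed; open now [(0,0) g=3 f=7, (1,1) g=3 f=7, (1,2) g=2 f=7, (1,3) g=1 f=7]

expanded=(0,1); open=[(0,0) g=3 f=7, (1,1) g=3 f=7, (1,2) g=2 f=7, (1,3) g=1 f=7]; closed=[(0,1), (0,2), (0,3)]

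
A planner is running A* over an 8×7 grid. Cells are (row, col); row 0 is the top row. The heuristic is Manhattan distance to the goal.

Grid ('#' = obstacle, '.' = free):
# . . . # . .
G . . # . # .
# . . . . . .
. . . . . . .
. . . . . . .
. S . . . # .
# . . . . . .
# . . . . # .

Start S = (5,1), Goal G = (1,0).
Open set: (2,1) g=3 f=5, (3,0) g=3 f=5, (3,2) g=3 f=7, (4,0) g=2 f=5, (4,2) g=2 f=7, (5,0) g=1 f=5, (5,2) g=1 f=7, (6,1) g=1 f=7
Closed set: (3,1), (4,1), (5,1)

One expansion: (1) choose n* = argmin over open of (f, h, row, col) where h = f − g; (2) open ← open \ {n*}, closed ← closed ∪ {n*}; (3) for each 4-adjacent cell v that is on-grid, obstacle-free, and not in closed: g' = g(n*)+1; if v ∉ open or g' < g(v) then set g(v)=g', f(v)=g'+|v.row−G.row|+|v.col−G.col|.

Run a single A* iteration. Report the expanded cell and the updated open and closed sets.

step 1: expand (2,1) (f=5, h=2) → closed; open now [(1,1) g=4 f=5, (2,2) g=4 f=7, (3,0) g=3 f=5, (3,2) g=3 f=7, (4,0) g=2 f=5, (4,2) g=2 f=7, (5,0) g=1 f=5, (5,2) g=1 f=7, (6,1) g=1 f=7]

expanded=(2,1); open=[(1,1) g=4 f=5, (2,2) g=4 f=7, (3,0) g=3 f=5, (3,2) g=3 f=7, (4,0) g=2 f=5, (4,2) g=2 f=7, (5,0) g=1 f=5, (5,2) g=1 f=7, (6,1) g=1 f=7]; closed=[(2,1), (3,1), (4,1), (5,1)]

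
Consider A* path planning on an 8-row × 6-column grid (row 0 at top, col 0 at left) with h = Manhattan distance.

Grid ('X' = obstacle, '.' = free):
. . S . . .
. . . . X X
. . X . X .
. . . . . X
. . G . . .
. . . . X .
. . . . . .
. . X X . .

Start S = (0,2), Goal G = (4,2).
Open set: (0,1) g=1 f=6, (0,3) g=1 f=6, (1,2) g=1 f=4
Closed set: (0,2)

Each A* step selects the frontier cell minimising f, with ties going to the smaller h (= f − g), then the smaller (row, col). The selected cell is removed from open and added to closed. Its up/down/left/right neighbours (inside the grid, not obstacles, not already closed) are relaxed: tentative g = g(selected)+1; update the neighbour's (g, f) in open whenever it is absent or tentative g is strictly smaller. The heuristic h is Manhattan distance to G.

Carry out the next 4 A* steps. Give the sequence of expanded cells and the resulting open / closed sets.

order=[(1,2) → (1,1) → (2,1) → (3,1)]; open=[(0,1) g=1 f=6, (0,3) g=1 f=6, (1,0) g=3 f=8, (1,3) g=2 f=6, (2,0) g=4 f=8, (3,0) g=5 f=8, (3,2) g=5 f=6, (4,1) g=5 f=6]; closed=[(0,2), (1,1), (1,2), (2,1), (3,1)]

step 1: expand (1,2) (f=4, h=3) → closed; open now [(0,1) g=1 f=6, (0,3) g=1 f=6, (1,1) g=2 f=6, (1,3) g=2 f=6]
step 2: expand (1,1) (f=6, h=4) → closed; open now [(0,1) g=1 f=6, (0,3) g=1 f=6, (1,0) g=3 f=8, (1,3) g=2 f=6, (2,1) g=3 f=6]
step 3: expand (2,1) (f=6, h=3) → closed; open now [(0,1) g=1 f=6, (0,3) g=1 f=6, (1,0) g=3 f=8, (1,3) g=2 f=6, (2,0) g=4 f=8, (3,1) g=4 f=6]
step 4: expand (3,1) (f=6, h=2) → closed; open now [(0,1) g=1 f=6, (0,3) g=1 f=6, (1,0) g=3 f=8, (1,3) g=2 f=6, (2,0) g=4 f=8, (3,0) g=5 f=8, (3,2) g=5 f=6, (4,1) g=5 f=6]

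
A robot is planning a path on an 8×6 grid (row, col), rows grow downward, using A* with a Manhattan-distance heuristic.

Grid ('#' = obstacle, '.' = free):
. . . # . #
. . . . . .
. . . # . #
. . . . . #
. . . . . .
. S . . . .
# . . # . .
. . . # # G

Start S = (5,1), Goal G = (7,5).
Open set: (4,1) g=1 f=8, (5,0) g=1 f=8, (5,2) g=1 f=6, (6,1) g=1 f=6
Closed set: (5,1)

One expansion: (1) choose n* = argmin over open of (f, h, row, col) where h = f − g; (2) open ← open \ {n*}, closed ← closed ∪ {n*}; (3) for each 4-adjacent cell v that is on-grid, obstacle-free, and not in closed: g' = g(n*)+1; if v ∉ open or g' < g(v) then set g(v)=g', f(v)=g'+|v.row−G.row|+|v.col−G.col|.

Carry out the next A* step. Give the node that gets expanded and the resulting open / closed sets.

expanded=(5,2); open=[(4,1) g=1 f=8, (4,2) g=2 f=8, (5,0) g=1 f=8, (5,3) g=2 f=6, (6,1) g=1 f=6, (6,2) g=2 f=6]; closed=[(5,1), (5,2)]

step 1: expand (5,2) (f=6, h=5) → closed; open now [(4,1) g=1 f=8, (4,2) g=2 f=8, (5,0) g=1 f=8, (5,3) g=2 f=6, (6,1) g=1 f=6, (6,2) g=2 f=6]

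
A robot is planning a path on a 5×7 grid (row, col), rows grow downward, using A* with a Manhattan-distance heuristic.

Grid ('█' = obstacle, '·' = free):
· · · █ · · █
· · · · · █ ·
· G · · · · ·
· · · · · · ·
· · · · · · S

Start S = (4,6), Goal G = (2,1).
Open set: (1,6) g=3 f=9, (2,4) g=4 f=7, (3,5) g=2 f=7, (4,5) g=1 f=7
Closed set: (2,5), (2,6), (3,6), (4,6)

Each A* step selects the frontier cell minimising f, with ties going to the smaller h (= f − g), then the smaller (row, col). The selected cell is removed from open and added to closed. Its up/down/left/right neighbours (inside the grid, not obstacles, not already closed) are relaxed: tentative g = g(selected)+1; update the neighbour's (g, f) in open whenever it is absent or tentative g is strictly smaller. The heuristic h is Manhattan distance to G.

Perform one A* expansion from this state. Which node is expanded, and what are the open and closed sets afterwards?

step 1: expand (2,4) (f=7, h=3) → closed; open now [(1,4) g=5 f=9, (1,6) g=3 f=9, (2,3) g=5 f=7, (3,4) g=5 f=9, (3,5) g=2 f=7, (4,5) g=1 f=7]

expanded=(2,4); open=[(1,4) g=5 f=9, (1,6) g=3 f=9, (2,3) g=5 f=7, (3,4) g=5 f=9, (3,5) g=2 f=7, (4,5) g=1 f=7]; closed=[(2,4), (2,5), (2,6), (3,6), (4,6)]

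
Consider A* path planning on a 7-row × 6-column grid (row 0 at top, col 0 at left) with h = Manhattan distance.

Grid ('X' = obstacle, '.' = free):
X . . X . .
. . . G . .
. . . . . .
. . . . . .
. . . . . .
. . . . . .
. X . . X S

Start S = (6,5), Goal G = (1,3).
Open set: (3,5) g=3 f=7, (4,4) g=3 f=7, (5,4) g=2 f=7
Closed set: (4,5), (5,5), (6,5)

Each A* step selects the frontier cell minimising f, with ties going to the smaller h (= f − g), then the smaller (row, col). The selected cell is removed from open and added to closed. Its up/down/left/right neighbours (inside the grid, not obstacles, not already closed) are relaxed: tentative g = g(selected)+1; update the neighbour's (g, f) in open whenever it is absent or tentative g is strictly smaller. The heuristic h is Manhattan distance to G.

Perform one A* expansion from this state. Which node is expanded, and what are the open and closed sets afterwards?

expanded=(3,5); open=[(2,5) g=4 f=7, (3,4) g=4 f=7, (4,4) g=3 f=7, (5,4) g=2 f=7]; closed=[(3,5), (4,5), (5,5), (6,5)]

step 1: expand (3,5) (f=7, h=4) → closed; open now [(2,5) g=4 f=7, (3,4) g=4 f=7, (4,4) g=3 f=7, (5,4) g=2 f=7]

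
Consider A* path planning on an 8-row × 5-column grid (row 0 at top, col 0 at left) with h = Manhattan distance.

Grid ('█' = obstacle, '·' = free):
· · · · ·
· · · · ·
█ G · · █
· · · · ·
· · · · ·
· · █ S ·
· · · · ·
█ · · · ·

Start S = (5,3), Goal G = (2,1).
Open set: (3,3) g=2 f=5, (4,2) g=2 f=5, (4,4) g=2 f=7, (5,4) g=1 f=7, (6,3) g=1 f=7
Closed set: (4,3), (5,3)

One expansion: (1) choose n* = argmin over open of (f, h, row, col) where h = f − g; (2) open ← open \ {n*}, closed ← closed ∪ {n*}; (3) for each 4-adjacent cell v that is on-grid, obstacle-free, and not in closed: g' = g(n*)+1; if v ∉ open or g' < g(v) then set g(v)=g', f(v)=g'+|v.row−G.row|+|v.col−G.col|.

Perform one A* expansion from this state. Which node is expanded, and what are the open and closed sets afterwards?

expanded=(3,3); open=[(2,3) g=3 f=5, (3,2) g=3 f=5, (3,4) g=3 f=7, (4,2) g=2 f=5, (4,4) g=2 f=7, (5,4) g=1 f=7, (6,3) g=1 f=7]; closed=[(3,3), (4,3), (5,3)]

step 1: expand (3,3) (f=5, h=3) → closed; open now [(2,3) g=3 f=5, (3,2) g=3 f=5, (3,4) g=3 f=7, (4,2) g=2 f=5, (4,4) g=2 f=7, (5,4) g=1 f=7, (6,3) g=1 f=7]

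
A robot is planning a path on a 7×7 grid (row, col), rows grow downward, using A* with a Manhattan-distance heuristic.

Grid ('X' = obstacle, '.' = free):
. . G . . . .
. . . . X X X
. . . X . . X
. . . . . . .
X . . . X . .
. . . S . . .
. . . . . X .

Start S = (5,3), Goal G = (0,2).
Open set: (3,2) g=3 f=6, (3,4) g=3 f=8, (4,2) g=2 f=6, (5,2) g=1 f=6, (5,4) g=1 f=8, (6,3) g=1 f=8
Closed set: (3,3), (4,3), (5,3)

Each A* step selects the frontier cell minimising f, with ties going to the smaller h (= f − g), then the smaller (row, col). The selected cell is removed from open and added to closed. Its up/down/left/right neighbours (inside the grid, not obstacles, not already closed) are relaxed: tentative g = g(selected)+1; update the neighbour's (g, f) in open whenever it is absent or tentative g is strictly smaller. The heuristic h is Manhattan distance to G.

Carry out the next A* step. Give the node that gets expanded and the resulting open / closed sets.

expanded=(3,2); open=[(2,2) g=4 f=6, (3,1) g=4 f=8, (3,4) g=3 f=8, (4,2) g=2 f=6, (5,2) g=1 f=6, (5,4) g=1 f=8, (6,3) g=1 f=8]; closed=[(3,2), (3,3), (4,3), (5,3)]

step 1: expand (3,2) (f=6, h=3) → closed; open now [(2,2) g=4 f=6, (3,1) g=4 f=8, (3,4) g=3 f=8, (4,2) g=2 f=6, (5,2) g=1 f=6, (5,4) g=1 f=8, (6,3) g=1 f=8]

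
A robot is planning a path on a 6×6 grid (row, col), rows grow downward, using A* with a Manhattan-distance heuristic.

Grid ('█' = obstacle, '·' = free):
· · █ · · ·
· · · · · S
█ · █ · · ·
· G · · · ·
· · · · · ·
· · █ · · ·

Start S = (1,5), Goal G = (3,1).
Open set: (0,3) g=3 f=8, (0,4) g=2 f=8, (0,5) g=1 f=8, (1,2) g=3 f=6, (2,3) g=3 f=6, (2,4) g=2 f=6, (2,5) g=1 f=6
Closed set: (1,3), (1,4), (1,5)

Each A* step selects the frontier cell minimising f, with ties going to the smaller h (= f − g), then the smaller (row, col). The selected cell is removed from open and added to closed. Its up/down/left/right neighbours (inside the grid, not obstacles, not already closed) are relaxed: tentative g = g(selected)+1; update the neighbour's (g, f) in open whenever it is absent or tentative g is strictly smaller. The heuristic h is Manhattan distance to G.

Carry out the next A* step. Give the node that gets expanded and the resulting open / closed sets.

expanded=(1,2); open=[(0,3) g=3 f=8, (0,4) g=2 f=8, (0,5) g=1 f=8, (1,1) g=4 f=6, (2,3) g=3 f=6, (2,4) g=2 f=6, (2,5) g=1 f=6]; closed=[(1,2), (1,3), (1,4), (1,5)]

step 1: expand (1,2) (f=6, h=3) → closed; open now [(0,3) g=3 f=8, (0,4) g=2 f=8, (0,5) g=1 f=8, (1,1) g=4 f=6, (2,3) g=3 f=6, (2,4) g=2 f=6, (2,5) g=1 f=6]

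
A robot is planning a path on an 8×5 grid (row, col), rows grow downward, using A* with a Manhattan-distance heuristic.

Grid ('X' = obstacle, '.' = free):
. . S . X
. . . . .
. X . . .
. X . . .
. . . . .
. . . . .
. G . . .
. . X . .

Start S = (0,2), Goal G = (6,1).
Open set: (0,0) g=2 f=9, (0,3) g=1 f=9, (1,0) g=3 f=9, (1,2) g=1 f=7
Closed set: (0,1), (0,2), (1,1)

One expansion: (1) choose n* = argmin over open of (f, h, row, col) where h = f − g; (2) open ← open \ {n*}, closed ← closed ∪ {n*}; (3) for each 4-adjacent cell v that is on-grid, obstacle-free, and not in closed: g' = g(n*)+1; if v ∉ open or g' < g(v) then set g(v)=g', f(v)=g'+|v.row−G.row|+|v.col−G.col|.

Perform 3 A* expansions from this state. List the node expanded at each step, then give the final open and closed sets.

step 1: expand (1,2) (f=7, h=6) → closed; open now [(0,0) g=2 f=9, (0,3) g=1 f=9, (1,0) g=3 f=9, (1,3) g=2 f=9, (2,2) g=2 f=7]
step 2: expand (2,2) (f=7, h=5) → closed; open now [(0,0) g=2 f=9, (0,3) g=1 f=9, (1,0) g=3 f=9, (1,3) g=2 f=9, (2,3) g=3 f=9, (3,2) g=3 f=7]
step 3: expand (3,2) (f=7, h=4) → closed; open now [(0,0) g=2 f=9, (0,3) g=1 f=9, (1,0) g=3 f=9, (1,3) g=2 f=9, (2,3) g=3 f=9, (3,3) g=4 f=9, (4,2) g=4 f=7]

order=[(1,2) → (2,2) → (3,2)]; open=[(0,0) g=2 f=9, (0,3) g=1 f=9, (1,0) g=3 f=9, (1,3) g=2 f=9, (2,3) g=3 f=9, (3,3) g=4 f=9, (4,2) g=4 f=7]; closed=[(0,1), (0,2), (1,1), (1,2), (2,2), (3,2)]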